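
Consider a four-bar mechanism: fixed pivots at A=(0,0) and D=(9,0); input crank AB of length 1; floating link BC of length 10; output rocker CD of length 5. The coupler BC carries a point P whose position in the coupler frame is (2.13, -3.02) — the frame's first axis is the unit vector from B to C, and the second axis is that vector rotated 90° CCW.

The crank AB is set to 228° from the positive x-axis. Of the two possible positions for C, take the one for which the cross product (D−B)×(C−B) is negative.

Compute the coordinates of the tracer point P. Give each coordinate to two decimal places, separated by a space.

-0.01 -4.38

A=(0,0), D=(9.00,0)
B = A + 1.00·(cos228°, sin228°) = (-0.6691, -0.7431)
|BD| = 9.6976
circle(B,10.00) ∩ circle(D,5.00): a=8.7157, h=4.9026
  candidates: C₊=(7.6453,4.8130) cross=47.544; C₋=(8.3967,-4.9635) cross=-47.544
  mode - wants cross < 0 → take C=(8.3967,-4.9635) (cross=-47.544)
ex = (C−B)/|BC| = (0.9066,-0.4220); ey = (0.4220,0.9066)
P = B + 2.13·ex + -3.02·ey = (-0.0127,-4.3799)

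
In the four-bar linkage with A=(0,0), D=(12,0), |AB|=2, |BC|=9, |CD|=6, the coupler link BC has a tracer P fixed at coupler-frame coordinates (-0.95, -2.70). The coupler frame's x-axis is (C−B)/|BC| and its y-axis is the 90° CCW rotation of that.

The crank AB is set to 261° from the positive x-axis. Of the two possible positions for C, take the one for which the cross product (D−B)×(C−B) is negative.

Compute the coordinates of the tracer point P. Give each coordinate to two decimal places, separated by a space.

-2.03 -4.26

A=(0,0), D=(12.00,0)
B = A + 2.00·(cos261°, sin261°) = (-0.3129, -1.9754)
|BD| = 12.4703
circle(B,9.00) ∩ circle(D,6.00): a=8.0394, h=4.0457
  candidates: C₊=(6.9842,3.2927) cross=50.451; C₋=(8.2659,-4.6965) cross=-50.451
  mode - wants cross < 0 → take C=(8.2659,-4.6965) (cross=-50.451)
ex = (C−B)/|BC| = (0.9532,-0.3023); ey = (0.3023,0.9532)
P = B + -0.95·ex + -2.70·ey = (-2.0347,-4.2618)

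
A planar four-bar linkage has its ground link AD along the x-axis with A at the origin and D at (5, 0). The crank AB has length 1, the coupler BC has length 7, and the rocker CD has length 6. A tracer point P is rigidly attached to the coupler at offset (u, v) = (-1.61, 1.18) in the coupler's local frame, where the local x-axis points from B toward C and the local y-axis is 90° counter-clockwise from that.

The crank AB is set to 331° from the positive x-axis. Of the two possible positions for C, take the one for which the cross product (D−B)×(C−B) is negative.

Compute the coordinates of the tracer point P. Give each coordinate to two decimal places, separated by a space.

A=(0,0), D=(5.00,0)
B = A + 1.00·(cos331°, sin331°) = (0.8746, -0.4848)
|BD| = 4.1538
circle(B,7.00) ∩ circle(D,6.00): a=3.6417, h=5.9781
  candidates: C₊=(3.7937,5.8775) cross=24.832; C₋=(5.1892,-5.9970) cross=-24.832
  mode - wants cross < 0 → take C=(5.1892,-5.9970) (cross=-24.832)
ex = (C−B)/|BC| = (0.6164,-0.7875); ey = (0.7875,0.6164)
P = B + -1.61·ex + 1.18·ey = (0.8115,1.5103)

0.81 1.51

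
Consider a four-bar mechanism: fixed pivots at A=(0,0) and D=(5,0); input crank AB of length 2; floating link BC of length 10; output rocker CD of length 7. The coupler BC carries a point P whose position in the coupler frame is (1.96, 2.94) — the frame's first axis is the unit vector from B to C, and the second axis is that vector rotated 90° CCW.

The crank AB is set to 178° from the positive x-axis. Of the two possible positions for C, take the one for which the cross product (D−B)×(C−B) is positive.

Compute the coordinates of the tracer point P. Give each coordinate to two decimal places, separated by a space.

A=(0,0), D=(5.00,0)
B = A + 2.00·(cos178°, sin178°) = (-1.9988, 0.0698)
|BD| = 6.9991
circle(B,10.00) ∩ circle(D,7.00): a=7.1429, h=6.9985
  candidates: C₊=(5.2135,6.9967) cross=48.984; C₋=(5.0739,-6.9996) cross=-48.984
  mode + wants cross > 0 → take C=(5.2135,6.9967) (cross=48.984)
ex = (C−B)/|BC| = (0.7212,0.6927); ey = (-0.6927,0.7212)
P = B + 1.96·ex + 2.94·ey = (-2.6217,3.5479)

-2.62 3.55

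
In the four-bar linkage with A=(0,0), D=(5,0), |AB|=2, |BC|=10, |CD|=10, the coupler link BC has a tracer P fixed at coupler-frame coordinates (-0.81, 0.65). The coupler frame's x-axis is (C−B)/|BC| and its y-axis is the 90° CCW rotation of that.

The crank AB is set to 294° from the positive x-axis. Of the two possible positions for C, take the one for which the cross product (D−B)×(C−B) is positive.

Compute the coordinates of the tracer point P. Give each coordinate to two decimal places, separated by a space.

A=(0,0), D=(5.00,0)
B = A + 2.00·(cos294°, sin294°) = (0.8135, -1.8271)
|BD| = 4.5679
circle(B,10.00) ∩ circle(D,10.00): a=2.2839, h=9.7357
  candidates: C₊=(-0.9874,8.0094) cross=44.471; C₋=(6.8009,-9.8365) cross=-44.471
  mode + wants cross > 0 → take C=(-0.9874,8.0094) (cross=44.471)
ex = (C−B)/|BC| = (-0.1801,0.9837); ey = (-0.9837,-0.1801)
P = B + -0.81·ex + 0.65·ey = (0.3200,-2.7409)

0.32 -2.74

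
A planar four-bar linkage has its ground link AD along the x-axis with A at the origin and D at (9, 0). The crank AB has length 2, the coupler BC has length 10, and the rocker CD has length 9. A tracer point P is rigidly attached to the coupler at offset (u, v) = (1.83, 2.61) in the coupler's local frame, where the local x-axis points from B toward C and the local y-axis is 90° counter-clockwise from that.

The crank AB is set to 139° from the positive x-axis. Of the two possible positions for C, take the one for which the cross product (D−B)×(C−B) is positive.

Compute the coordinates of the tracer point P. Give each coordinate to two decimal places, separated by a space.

-2.04 4.46

A=(0,0), D=(9.00,0)
B = A + 2.00·(cos139°, sin139°) = (-1.5094, 1.3121)
|BD| = 10.5910
circle(B,10.00) ∩ circle(D,9.00): a=6.1925, h=7.8519
  candidates: C₊=(5.6081,8.3364) cross=83.160; C₋=(3.6626,-7.2465) cross=-83.160
  mode + wants cross > 0 → take C=(5.6081,8.3364) (cross=83.160)
ex = (C−B)/|BC| = (0.7118,0.7024); ey = (-0.7024,0.7118)
P = B + 1.83·ex + 2.61·ey = (-2.0402,4.4552)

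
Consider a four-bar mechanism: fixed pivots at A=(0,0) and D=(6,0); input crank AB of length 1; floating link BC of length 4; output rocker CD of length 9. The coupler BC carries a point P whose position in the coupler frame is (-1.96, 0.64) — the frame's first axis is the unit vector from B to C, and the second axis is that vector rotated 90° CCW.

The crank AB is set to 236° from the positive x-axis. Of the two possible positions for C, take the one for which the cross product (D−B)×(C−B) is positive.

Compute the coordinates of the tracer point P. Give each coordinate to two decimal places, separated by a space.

A=(0,0), D=(6.00,0)
B = A + 1.00·(cos236°, sin236°) = (-0.5592, -0.8290)
|BD| = 6.6114
circle(B,4.00) ∩ circle(D,9.00): a=-1.6101, h=3.6616
  candidates: C₊=(-2.6157,2.6018) cross=24.209; C₋=(-1.6974,-4.6637) cross=-24.209
  mode + wants cross > 0 → take C=(-2.6157,2.6018) (cross=24.209)
ex = (C−B)/|BC| = (-0.5141,0.8577); ey = (-0.8577,-0.5141)
P = B + -1.96·ex + 0.64·ey = (-0.1004,-2.8392)

-0.10 -2.84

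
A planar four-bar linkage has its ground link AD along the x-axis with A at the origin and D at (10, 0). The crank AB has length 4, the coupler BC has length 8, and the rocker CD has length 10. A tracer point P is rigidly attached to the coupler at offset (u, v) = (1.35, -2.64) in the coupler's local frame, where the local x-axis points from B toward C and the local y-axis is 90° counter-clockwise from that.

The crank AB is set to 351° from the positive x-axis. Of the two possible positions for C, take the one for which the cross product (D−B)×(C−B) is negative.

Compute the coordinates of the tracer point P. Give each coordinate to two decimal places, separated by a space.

A=(0,0), D=(10.00,0)
B = A + 4.00·(cos351°, sin351°) = (3.9508, -0.6257)
|BD| = 6.0815
circle(B,8.00) ∩ circle(D,10.00): a=0.0810, h=7.9996
  candidates: C₊=(3.2082,7.3397) cross=48.650; C₋=(4.8544,-8.5745) cross=-48.650
  mode - wants cross < 0 → take C=(4.8544,-8.5745) (cross=-48.650)
ex = (C−B)/|BC| = (0.1130,-0.9936); ey = (0.9936,0.1130)
P = B + 1.35·ex + -2.64·ey = (1.4801,-2.2653)

1.48 -2.27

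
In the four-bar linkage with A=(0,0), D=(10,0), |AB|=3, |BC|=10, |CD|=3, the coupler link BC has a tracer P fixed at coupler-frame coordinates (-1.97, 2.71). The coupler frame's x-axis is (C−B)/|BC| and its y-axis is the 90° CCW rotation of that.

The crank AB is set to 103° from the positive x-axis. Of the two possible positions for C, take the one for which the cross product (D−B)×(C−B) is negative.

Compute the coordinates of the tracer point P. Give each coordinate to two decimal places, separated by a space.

-0.99 6.26

A=(0,0), D=(10.00,0)
B = A + 3.00·(cos103°, sin103°) = (-0.6749, 2.9231)
|BD| = 11.0678
circle(B,10.00) ∩ circle(D,3.00): a=9.6449, h=2.6411
  candidates: C₊=(9.3251,2.9231) cross=29.231; C₋=(7.9301,-2.1715) cross=-29.231
  mode - wants cross < 0 → take C=(7.9301,-2.1715) (cross=-29.231)
ex = (C−B)/|BC| = (0.8605,-0.5095); ey = (0.5095,0.8605)
P = B + -1.97·ex + 2.71·ey = (-0.9894,6.2587)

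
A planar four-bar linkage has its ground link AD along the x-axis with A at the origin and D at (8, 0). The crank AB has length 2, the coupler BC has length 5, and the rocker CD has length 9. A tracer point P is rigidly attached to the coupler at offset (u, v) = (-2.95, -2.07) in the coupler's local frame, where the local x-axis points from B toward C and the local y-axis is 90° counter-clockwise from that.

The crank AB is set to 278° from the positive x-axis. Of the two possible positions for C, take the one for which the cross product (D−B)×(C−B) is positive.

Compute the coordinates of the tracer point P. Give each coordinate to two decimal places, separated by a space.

2.78 -4.57

A=(0,0), D=(8.00,0)
B = A + 2.00·(cos278°, sin278°) = (0.2783, -1.9805)
|BD| = 7.9716
circle(B,5.00) ∩ circle(D,9.00): a=0.4733, h=4.9775
  candidates: C₊=(-0.4998,2.9585) cross=39.679; C₋=(1.9735,-6.6844) cross=-39.679
  mode + wants cross > 0 → take C=(-0.4998,2.9585) (cross=39.679)
ex = (C−B)/|BC| = (-0.1556,0.9878); ey = (-0.9878,-0.1556)
P = B + -2.95·ex + -2.07·ey = (2.7822,-4.5724)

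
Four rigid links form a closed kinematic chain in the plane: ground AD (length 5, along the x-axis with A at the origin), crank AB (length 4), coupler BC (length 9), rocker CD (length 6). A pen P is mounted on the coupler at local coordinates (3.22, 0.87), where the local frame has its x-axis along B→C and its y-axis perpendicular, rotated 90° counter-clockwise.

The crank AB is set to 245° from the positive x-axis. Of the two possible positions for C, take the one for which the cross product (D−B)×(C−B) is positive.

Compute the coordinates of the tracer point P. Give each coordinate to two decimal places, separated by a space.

A=(0,0), D=(5.00,0)
B = A + 4.00·(cos245°, sin245°) = (-1.6905, -3.6252)
|BD| = 7.6095
circle(B,9.00) ∩ circle(D,6.00): a=6.7616, h=5.9398
  candidates: C₊=(1.4247,4.8184) cross=45.199; C₋=(7.0842,-5.6264) cross=-45.199
  mode + wants cross > 0 → take C=(1.4247,4.8184) (cross=45.199)
ex = (C−B)/|BC| = (0.3461,0.9382); ey = (-0.9382,0.3461)
P = B + 3.22·ex + 0.87·ey = (-1.3921,-0.3031)

-1.39 -0.30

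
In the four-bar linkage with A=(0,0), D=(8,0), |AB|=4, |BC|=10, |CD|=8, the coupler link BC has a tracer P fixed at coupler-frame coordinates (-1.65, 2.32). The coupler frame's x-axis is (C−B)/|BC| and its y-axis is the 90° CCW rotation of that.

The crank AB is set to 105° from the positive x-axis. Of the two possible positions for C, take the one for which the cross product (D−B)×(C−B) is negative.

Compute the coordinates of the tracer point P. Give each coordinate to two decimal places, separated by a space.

0.61 6.19

A=(0,0), D=(8.00,0)
B = A + 4.00·(cos105°, sin105°) = (-1.0353, 3.8637)
|BD| = 9.8267
circle(B,10.00) ∩ circle(D,8.00): a=6.7451, h=7.3827
  candidates: C₊=(8.0693,7.9997) cross=72.547; C₋=(2.2638,-5.5764) cross=-72.547
  mode - wants cross < 0 → take C=(2.2638,-5.5764) (cross=-72.547)
ex = (C−B)/|BC| = (0.3299,-0.9440); ey = (0.9440,0.3299)
P = B + -1.65·ex + 2.32·ey = (0.6105,6.1867)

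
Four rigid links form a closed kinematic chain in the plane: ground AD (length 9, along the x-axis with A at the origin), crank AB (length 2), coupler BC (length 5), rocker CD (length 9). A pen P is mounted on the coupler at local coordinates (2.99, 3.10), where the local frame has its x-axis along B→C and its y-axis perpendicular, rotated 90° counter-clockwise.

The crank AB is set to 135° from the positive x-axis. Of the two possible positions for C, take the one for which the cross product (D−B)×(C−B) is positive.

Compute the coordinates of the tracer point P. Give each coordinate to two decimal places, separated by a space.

-1.95 5.69

A=(0,0), D=(9.00,0)
B = A + 2.00·(cos135°, sin135°) = (-1.4142, 1.4142)
|BD| = 10.5098
circle(B,5.00) ∩ circle(D,9.00): a=2.5907, h=4.2765
  candidates: C₊=(1.7284,5.3032) cross=44.945; C₋=(0.5775,-3.1720) cross=-44.945
  mode + wants cross > 0 → take C=(1.7284,5.3032) (cross=44.945)
ex = (C−B)/|BC| = (0.6285,0.7778); ey = (-0.7778,0.6285)
P = B + 2.99·ex + 3.10·ey = (-1.9461,5.6882)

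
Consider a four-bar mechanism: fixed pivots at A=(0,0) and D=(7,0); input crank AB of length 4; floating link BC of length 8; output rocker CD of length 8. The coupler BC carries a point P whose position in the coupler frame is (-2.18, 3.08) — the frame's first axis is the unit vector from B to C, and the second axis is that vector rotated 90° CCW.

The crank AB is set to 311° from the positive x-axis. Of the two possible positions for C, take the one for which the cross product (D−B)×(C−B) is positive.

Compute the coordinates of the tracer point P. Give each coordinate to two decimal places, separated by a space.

A=(0,0), D=(7.00,0)
B = A + 4.00·(cos311°, sin311°) = (2.6242, -3.0188)
|BD| = 5.3161
circle(B,8.00) ∩ circle(D,8.00): a=2.6580, h=7.5455
  candidates: C₊=(0.5273,4.7014) cross=40.113; C₋=(9.0970,-7.7203) cross=-40.113
  mode + wants cross > 0 → take C=(0.5273,4.7014) (cross=40.113)
ex = (C−B)/|BC| = (-0.2621,0.9650); ey = (-0.9650,-0.2621)
P = B + -2.18·ex + 3.08·ey = (0.2234,-5.9300)

0.22 -5.93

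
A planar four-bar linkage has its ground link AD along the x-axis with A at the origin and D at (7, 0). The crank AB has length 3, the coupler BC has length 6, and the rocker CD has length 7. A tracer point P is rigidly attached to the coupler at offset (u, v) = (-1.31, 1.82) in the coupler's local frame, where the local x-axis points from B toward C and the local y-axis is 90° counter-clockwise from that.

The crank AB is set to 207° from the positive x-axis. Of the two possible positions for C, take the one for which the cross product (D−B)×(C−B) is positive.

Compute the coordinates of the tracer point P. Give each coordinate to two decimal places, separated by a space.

-4.92 -1.33

A=(0,0), D=(7.00,0)
B = A + 3.00·(cos207°, sin207°) = (-2.6730, -1.3620)
|BD| = 9.7684
circle(B,6.00) ∩ circle(D,7.00): a=4.2188, h=4.2663
  candidates: C₊=(0.9097,3.4509) cross=41.675; C₋=(2.0994,-4.9984) cross=-41.675
  mode + wants cross > 0 → take C=(0.9097,3.4509) (cross=41.675)
ex = (C−B)/|BC| = (0.5971,0.8021); ey = (-0.8021,0.5971)
P = B + -1.31·ex + 1.82·ey = (-4.9152,-1.3260)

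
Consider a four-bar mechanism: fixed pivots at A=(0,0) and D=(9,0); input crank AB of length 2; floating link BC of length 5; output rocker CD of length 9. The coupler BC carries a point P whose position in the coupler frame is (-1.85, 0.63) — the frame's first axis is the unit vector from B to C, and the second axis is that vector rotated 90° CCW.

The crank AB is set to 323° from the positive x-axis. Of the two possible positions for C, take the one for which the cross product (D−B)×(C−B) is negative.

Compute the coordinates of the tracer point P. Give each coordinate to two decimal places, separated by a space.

A=(0,0), D=(9.00,0)
B = A + 2.00·(cos323°, sin323°) = (1.5973, -1.2036)
|BD| = 7.4999
circle(B,5.00) ∩ circle(D,9.00): a=0.0166, h=5.0000
  candidates: C₊=(0.8112,3.7342) cross=37.500; C₋=(2.4161,-6.1361) cross=-37.500
  mode - wants cross < 0 → take C=(2.4161,-6.1361) (cross=-37.500)
ex = (C−B)/|BC| = (0.1638,-0.9865); ey = (0.9865,0.1638)
P = B + -1.85·ex + 0.63·ey = (1.9158,0.7246)

1.92 0.72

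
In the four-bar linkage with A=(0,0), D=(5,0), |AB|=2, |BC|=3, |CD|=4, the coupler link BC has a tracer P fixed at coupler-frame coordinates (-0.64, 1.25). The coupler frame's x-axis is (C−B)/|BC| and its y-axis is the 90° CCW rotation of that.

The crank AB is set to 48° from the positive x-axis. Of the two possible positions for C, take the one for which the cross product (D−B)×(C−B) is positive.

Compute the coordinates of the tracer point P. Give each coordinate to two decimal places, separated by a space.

-0.01 1.88

A=(0,0), D=(5.00,0)
B = A + 2.00·(cos48°, sin48°) = (1.3383, 1.4863)
|BD| = 3.9519
circle(B,3.00) ∩ circle(D,4.00): a=1.0903, h=2.7949
  candidates: C₊=(3.3996,3.6659) cross=11.045; C₋=(1.2974,-1.5134) cross=-11.045
  mode + wants cross > 0 → take C=(3.3996,3.6659) (cross=11.045)
ex = (C−B)/|BC| = (0.6871,0.7265); ey = (-0.7265,0.6871)
P = B + -0.64·ex + 1.25·ey = (-0.0097,1.8802)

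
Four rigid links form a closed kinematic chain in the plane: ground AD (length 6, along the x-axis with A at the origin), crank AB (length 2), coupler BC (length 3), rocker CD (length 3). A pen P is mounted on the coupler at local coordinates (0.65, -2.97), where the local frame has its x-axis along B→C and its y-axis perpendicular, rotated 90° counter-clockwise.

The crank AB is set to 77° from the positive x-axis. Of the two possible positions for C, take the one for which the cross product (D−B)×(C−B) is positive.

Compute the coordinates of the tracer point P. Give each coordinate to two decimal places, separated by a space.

A=(0,0), D=(6.00,0)
B = A + 2.00·(cos77°, sin77°) = (0.4499, 1.9487)
|BD| = 5.8823
circle(B,3.00) ∩ circle(D,3.00): a=2.9411, h=0.5914
  candidates: C₊=(3.4209,1.5323) cross=3.479; C₋=(3.0290,0.4164) cross=-3.479
  mode + wants cross > 0 → take C=(3.4209,1.5323) (cross=3.479)
ex = (C−B)/|BC| = (0.9903,-0.1388); ey = (0.1388,0.9903)
P = B + 0.65·ex + -2.97·ey = (0.6814,-1.0827)

0.68 -1.08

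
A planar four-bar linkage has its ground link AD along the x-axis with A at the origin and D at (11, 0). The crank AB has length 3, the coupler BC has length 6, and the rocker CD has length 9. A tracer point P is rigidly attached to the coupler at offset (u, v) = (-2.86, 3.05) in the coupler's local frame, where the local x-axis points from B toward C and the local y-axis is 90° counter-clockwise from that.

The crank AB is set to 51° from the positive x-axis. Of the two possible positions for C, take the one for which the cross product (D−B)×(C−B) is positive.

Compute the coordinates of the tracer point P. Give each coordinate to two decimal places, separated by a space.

A=(0,0), D=(11.00,0)
B = A + 3.00·(cos51°, sin51°) = (1.8880, 2.3314)
|BD| = 9.4056
circle(B,6.00) ∩ circle(D,9.00): a=2.3106, h=5.5373
  candidates: C₊=(5.4990,7.1231) cross=52.081; C₋=(2.7539,-3.6057) cross=-52.081
  mode + wants cross > 0 → take C=(5.4990,7.1231) (cross=52.081)
ex = (C−B)/|BC| = (0.6018,0.7986); ey = (-0.7986,0.6018)
P = B + -2.86·ex + 3.05·ey = (-2.2691,1.8830)

-2.27 1.88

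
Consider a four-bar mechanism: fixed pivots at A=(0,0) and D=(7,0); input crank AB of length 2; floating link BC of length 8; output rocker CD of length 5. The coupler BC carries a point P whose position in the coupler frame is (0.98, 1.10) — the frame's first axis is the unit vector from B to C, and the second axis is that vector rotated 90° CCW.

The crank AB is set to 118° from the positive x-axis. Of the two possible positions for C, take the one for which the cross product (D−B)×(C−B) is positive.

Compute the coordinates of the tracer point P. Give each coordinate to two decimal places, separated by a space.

-0.48 3.17

A=(0,0), D=(7.00,0)
B = A + 2.00·(cos118°, sin118°) = (-0.9389, 1.7659)
|BD| = 8.1330
circle(B,8.00) ∩ circle(D,5.00): a=6.4641, h=4.7133
  candidates: C₊=(6.3944,4.9632) cross=38.333; C₋=(4.3476,-4.2385) cross=-38.333
  mode + wants cross > 0 → take C=(6.3944,4.9632) (cross=38.333)
ex = (C−B)/|BC| = (0.9167,0.3997); ey = (-0.3997,0.9167)
P = B + 0.98·ex + 1.10·ey = (-0.4802,3.1659)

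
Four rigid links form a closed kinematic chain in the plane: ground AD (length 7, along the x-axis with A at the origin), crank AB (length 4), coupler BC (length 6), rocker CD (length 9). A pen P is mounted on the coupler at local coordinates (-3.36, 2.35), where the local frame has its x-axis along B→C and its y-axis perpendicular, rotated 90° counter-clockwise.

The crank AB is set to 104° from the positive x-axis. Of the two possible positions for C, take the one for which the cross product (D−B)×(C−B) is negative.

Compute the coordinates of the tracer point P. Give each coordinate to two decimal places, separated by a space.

1.81 6.90

A=(0,0), D=(7.00,0)
B = A + 4.00·(cos104°, sin104°) = (-0.9677, 3.8812)
|BD| = 8.8627
circle(B,6.00) ∩ circle(D,9.00): a=1.8926, h=5.6937
  candidates: C₊=(3.2272,8.1710) cross=50.461; C₋=(-1.7596,-2.0663) cross=-50.461
  mode - wants cross < 0 → take C=(-1.7596,-2.0663) (cross=-50.461)
ex = (C−B)/|BC| = (-0.1320,-0.9913); ey = (0.9913,-0.1320)
P = B + -3.36·ex + 2.35·ey = (1.8052,6.9016)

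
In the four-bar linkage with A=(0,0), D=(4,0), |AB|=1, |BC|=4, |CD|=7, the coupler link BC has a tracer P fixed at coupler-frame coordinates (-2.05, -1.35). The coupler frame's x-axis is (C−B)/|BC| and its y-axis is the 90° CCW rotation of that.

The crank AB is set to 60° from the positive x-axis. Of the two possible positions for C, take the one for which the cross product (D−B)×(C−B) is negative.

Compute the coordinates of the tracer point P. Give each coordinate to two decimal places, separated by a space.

A=(0,0), D=(4.00,0)
B = A + 1.00·(cos60°, sin60°) = (0.5000, 0.8660)
|BD| = 3.6056
circle(B,4.00) ∩ circle(D,7.00): a=-2.7735, h=2.8823
  candidates: C₊=(-1.5000,4.3301) cross=10.392; C₋=(-2.8846,-1.2657) cross=-10.392
  mode - wants cross < 0 → take C=(-2.8846,-1.2657) (cross=-10.392)
ex = (C−B)/|BC| = (-0.8462,-0.5329); ey = (0.5329,-0.8462)
P = B + -2.05·ex + -1.35·ey = (1.5151,3.1009)

1.52 3.10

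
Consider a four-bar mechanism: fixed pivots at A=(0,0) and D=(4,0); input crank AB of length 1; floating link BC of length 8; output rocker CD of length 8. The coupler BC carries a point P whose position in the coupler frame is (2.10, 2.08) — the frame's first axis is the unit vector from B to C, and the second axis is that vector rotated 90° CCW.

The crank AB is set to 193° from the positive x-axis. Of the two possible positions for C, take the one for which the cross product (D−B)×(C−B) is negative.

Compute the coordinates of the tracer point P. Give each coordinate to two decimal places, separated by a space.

1.71 -1.45

A=(0,0), D=(4.00,0)
B = A + 1.00·(cos193°, sin193°) = (-0.9744, -0.2250)
|BD| = 4.9795
circle(B,8.00) ∩ circle(D,8.00): a=2.4897, h=7.6027
  candidates: C₊=(1.1694,7.4825) cross=37.857; C₋=(1.8563,-7.7074) cross=-37.857
  mode - wants cross < 0 → take C=(1.8563,-7.7074) (cross=-37.857)
ex = (C−B)/|BC| = (0.3538,-0.9353); ey = (0.9353,0.3538)
P = B + 2.10·ex + 2.08·ey = (1.7141,-1.4531)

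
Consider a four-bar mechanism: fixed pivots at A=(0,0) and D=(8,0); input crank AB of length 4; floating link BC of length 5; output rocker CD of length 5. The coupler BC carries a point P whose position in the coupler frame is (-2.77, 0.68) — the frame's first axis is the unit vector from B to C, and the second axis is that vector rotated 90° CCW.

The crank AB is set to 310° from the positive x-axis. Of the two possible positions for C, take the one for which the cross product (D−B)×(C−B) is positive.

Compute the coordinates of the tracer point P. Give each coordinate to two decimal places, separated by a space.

1.46 -5.69

A=(0,0), D=(8.00,0)
B = A + 4.00·(cos310°, sin310°) = (2.5712, -3.0642)
|BD| = 6.2339
circle(B,5.00) ∩ circle(D,5.00): a=3.1170, h=3.9096
  candidates: C₊=(3.3639,1.8726) cross=24.372; C₋=(7.2073,-4.9368) cross=-24.372
  mode + wants cross > 0 → take C=(3.3639,1.8726) (cross=24.372)
ex = (C−B)/|BC| = (0.1585,0.9874); ey = (-0.9874,0.1585)
P = B + -2.77·ex + 0.68·ey = (1.4606,-5.6913)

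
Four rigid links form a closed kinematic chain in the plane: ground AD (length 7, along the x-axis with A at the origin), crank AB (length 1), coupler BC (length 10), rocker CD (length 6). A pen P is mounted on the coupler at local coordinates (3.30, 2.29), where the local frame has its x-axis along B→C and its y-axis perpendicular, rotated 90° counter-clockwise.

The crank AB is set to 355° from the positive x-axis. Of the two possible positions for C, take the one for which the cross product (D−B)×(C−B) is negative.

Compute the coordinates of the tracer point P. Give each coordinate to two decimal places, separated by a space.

A=(0,0), D=(7.00,0)
B = A + 1.00·(cos355°, sin355°) = (0.9962, -0.0872)
|BD| = 6.0044
circle(B,10.00) ∩ circle(D,6.00): a=8.3316, h=5.5303
  candidates: C₊=(9.2467,5.5635) cross=33.206; C₋=(9.4072,-5.4959) cross=-33.206
  mode - wants cross < 0 → take C=(9.4072,-5.4959) (cross=-33.206)
ex = (C−B)/|BC| = (0.8411,-0.5409); ey = (0.5409,0.8411)
P = B + 3.30·ex + 2.29·ey = (5.0104,0.0541)

5.01 0.05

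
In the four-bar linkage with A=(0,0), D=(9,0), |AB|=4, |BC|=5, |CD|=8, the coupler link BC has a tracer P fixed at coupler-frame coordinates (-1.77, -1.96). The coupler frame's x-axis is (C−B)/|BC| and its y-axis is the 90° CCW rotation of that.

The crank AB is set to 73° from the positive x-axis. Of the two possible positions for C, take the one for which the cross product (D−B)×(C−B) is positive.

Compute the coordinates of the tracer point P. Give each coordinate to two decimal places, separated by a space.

1.02 1.19

A=(0,0), D=(9.00,0)
B = A + 4.00·(cos73°, sin73°) = (1.1695, 3.8252)
|BD| = 8.7149
circle(B,5.00) ∩ circle(D,8.00): a=2.1199, h=4.5284
  candidates: C₊=(5.0619,6.9636) cross=39.464; C₋=(1.0866,-1.1741) cross=-39.464
  mode + wants cross > 0 → take C=(5.0619,6.9636) (cross=39.464)
ex = (C−B)/|BC| = (0.7785,0.6277); ey = (-0.6277,0.7785)
P = B + -1.77·ex + -1.96·ey = (1.0218,1.1884)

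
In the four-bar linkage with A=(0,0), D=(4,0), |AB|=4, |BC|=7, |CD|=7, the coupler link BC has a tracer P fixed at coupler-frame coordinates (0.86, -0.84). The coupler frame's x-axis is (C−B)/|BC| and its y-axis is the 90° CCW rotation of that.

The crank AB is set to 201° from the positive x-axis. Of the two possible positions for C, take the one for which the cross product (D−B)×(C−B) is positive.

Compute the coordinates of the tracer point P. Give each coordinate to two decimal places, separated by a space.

A=(0,0), D=(4.00,0)
B = A + 4.00·(cos201°, sin201°) = (-3.7343, -1.4335)
|BD| = 7.8660
circle(B,7.00) ∩ circle(D,7.00): a=3.9330, h=5.7906
  candidates: C₊=(-0.9224,4.9769) cross=45.549; C₋=(1.1881,-6.4104) cross=-45.549
  mode + wants cross > 0 → take C=(-0.9224,4.9769) (cross=45.549)
ex = (C−B)/|BC| = (0.4017,0.9158); ey = (-0.9158,0.4017)
P = B + 0.86·ex + -0.84·ey = (-2.6196,-0.9833)

-2.62 -0.98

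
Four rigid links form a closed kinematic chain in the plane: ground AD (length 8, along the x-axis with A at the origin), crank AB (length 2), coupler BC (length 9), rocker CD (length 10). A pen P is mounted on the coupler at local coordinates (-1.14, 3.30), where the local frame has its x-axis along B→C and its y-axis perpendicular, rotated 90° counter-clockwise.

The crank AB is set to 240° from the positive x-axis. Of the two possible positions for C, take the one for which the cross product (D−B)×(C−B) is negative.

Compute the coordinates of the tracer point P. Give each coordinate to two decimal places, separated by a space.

A=(0,0), D=(8.00,0)
B = A + 2.00·(cos240°, sin240°) = (-1.0000, -1.7321)
|BD| = 9.1652
circle(B,9.00) ∩ circle(D,10.00): a=3.5460, h=8.2720
  candidates: C₊=(0.9189,7.0610) cross=75.814; C₋=(4.0454,-9.1848) cross=-75.814
  mode - wants cross < 0 → take C=(4.0454,-9.1848) (cross=-75.814)
ex = (C−B)/|BC| = (0.5606,-0.8281); ey = (0.8281,0.5606)
P = B + -1.14·ex + 3.30·ey = (1.0936,1.0619)

1.09 1.06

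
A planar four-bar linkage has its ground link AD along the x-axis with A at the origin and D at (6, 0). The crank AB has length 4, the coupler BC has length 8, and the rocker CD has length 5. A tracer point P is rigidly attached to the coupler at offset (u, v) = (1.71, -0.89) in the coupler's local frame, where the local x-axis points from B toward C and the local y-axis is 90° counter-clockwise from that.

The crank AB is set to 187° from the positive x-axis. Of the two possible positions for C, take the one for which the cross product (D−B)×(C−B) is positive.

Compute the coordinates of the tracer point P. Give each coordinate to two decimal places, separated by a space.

-2.05 -0.32

A=(0,0), D=(6.00,0)
B = A + 4.00·(cos187°, sin187°) = (-3.9702, -0.4875)
|BD| = 9.9821
circle(B,8.00) ∩ circle(D,5.00): a=6.9445, h=3.9716
  candidates: C₊=(2.7721,3.8185) cross=39.644; C₋=(3.1600,-4.1152) cross=-39.644
  mode + wants cross > 0 → take C=(2.7721,3.8185) (cross=39.644)
ex = (C−B)/|BC| = (0.8428,0.5382); ey = (-0.5382,0.8428)
P = B + 1.71·ex + -0.89·ey = (-2.0500,-0.3172)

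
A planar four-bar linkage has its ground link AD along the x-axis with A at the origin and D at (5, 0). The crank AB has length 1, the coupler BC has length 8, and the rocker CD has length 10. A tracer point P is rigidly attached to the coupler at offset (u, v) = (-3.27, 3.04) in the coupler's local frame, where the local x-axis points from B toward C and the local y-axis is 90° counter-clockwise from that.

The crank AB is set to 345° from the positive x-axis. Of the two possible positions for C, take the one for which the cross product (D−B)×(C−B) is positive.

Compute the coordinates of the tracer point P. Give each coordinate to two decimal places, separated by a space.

A=(0,0), D=(5.00,0)
B = A + 1.00·(cos345°, sin345°) = (0.9659, -0.2588)
|BD| = 4.0424
circle(B,8.00) ∩ circle(D,10.00): a=-2.4317, h=7.6215
  candidates: C₊=(-1.9487,7.1913) cross=30.809; C₋=(-0.9728,-8.0204) cross=-30.809
  mode + wants cross > 0 → take C=(-1.9487,7.1913) (cross=30.809)
ex = (C−B)/|BC| = (-0.3643,0.9313); ey = (-0.9313,-0.3643)
P = B + -3.27·ex + 3.04·ey = (-0.6738,-4.4116)

-0.67 -4.41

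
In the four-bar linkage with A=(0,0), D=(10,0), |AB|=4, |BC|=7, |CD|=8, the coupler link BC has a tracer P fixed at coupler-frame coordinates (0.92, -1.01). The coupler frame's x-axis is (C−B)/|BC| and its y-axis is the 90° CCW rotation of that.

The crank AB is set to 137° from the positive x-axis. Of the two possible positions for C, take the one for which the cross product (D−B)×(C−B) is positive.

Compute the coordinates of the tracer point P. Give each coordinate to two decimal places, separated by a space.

A=(0,0), D=(10.00,0)
B = A + 4.00·(cos137°, sin137°) = (-2.9254, 2.7280)
|BD| = 13.2102
circle(B,7.00) ∩ circle(D,8.00): a=6.0373, h=3.5427
  candidates: C₊=(3.7134,4.9476) cross=46.799; C₋=(2.2502,-1.9851) cross=-46.799
  mode + wants cross > 0 → take C=(3.7134,4.9476) (cross=46.799)
ex = (C−B)/|BC| = (0.9484,0.3171); ey = (-0.3171,0.9484)
P = B + 0.92·ex + -1.01·ey = (-1.7326,2.0618)

-1.73 2.06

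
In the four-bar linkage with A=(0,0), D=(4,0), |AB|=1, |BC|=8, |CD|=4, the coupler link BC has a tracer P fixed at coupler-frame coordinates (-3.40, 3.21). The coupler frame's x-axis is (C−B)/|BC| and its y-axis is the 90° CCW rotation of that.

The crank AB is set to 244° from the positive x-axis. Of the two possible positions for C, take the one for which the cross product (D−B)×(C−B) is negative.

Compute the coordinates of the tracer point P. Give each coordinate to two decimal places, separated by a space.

A=(0,0), D=(4.00,0)
B = A + 1.00·(cos244°, sin244°) = (-0.4384, -0.8988)
|BD| = 4.5285
circle(B,8.00) ∩ circle(D,4.00): a=7.5640, h=2.6049
  candidates: C₊=(6.4582,3.1555) cross=11.796; C₋=(7.4922,-1.9505) cross=-11.796
  mode - wants cross < 0 → take C=(7.4922,-1.9505) (cross=-11.796)
ex = (C−B)/|BC| = (0.9913,-0.1315); ey = (0.1315,0.9913)
P = B + -3.40·ex + 3.21·ey = (-3.3868,2.7303)

-3.39 2.73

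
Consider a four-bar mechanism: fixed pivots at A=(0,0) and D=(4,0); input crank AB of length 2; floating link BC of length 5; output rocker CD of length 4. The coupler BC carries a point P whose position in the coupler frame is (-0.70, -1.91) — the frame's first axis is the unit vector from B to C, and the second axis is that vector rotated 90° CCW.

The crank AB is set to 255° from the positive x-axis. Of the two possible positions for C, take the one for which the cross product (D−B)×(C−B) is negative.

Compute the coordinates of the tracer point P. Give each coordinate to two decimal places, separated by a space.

A=(0,0), D=(4.00,0)
B = A + 2.00·(cos255°, sin255°) = (-0.5176, -1.9319)
|BD| = 4.9134
circle(B,5.00) ∩ circle(D,4.00): a=3.3726, h=3.6913
  candidates: C₊=(1.1319,2.7882) cross=18.137; C₋=(4.0347,-3.9998) cross=-18.137
  mode - wants cross < 0 → take C=(4.0347,-3.9998) (cross=-18.137)
ex = (C−B)/|BC| = (0.9105,-0.4136); ey = (0.4136,0.9105)
P = B + -0.70·ex + -1.91·ey = (-1.9449,-3.3813)

-1.94 -3.38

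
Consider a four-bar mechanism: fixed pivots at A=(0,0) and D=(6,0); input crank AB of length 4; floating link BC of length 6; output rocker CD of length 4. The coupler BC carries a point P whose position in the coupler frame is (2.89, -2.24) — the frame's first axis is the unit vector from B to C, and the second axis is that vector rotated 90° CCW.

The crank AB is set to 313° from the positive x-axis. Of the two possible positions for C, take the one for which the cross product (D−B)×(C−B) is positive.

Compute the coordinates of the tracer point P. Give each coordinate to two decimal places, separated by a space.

5.28 -0.30

A=(0,0), D=(6.00,0)
B = A + 4.00·(cos313°, sin313°) = (2.7280, -2.9254)
|BD| = 4.3891
circle(B,6.00) ∩ circle(D,4.00): a=4.4729, h=3.9991
  candidates: C₊=(3.3970,3.0372) cross=17.552; C₋=(8.7280,-2.9254) cross=-17.552
  mode + wants cross > 0 → take C=(3.3970,3.0372) (cross=17.552)
ex = (C−B)/|BC| = (0.1115,0.9938); ey = (-0.9938,0.1115)
P = B + 2.89·ex + -2.24·ey = (5.2763,-0.3032)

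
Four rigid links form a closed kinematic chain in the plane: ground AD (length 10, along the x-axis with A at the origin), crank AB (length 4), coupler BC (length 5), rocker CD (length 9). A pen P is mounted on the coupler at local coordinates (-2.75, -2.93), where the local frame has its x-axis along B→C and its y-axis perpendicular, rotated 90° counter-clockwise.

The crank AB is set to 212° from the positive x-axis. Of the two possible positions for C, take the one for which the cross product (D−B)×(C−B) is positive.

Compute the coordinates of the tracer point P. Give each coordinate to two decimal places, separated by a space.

-4.41 -6.01

A=(0,0), D=(10.00,0)
B = A + 4.00·(cos212°, sin212°) = (-3.3922, -2.1197)
|BD| = 13.5589
circle(B,5.00) ∩ circle(D,9.00): a=4.7144, h=1.6657
  candidates: C₊=(1.0038,0.2625) cross=22.585; C₋=(1.5246,-3.0279) cross=-22.585
  mode + wants cross > 0 → take C=(1.0038,0.2625) (cross=22.585)
ex = (C−B)/|BC| = (0.8792,0.4764); ey = (-0.4764,0.8792)
P = B + -2.75·ex + -2.93·ey = (-4.4140,-6.0060)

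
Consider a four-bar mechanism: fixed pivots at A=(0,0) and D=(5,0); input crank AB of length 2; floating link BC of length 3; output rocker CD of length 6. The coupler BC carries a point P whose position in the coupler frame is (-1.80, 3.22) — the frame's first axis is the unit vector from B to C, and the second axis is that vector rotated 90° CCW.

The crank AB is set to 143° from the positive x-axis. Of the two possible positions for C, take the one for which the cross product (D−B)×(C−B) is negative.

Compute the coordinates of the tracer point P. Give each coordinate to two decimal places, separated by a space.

A=(0,0), D=(5.00,0)
B = A + 2.00·(cos143°, sin143°) = (-1.5973, 1.2036)
|BD| = 6.7062
circle(B,3.00) ∩ circle(D,6.00): a=1.3400, h=2.6841
  candidates: C₊=(0.2027,3.6036) cross=18.000; C₋=(-0.7608,-1.6774) cross=-18.000
  mode - wants cross < 0 → take C=(-0.7608,-1.6774) (cross=-18.000)
ex = (C−B)/|BC| = (0.2788,-0.9603); ey = (0.9603,0.2788)
P = B + -1.80·ex + 3.22·ey = (0.9931,3.8301)

0.99 3.83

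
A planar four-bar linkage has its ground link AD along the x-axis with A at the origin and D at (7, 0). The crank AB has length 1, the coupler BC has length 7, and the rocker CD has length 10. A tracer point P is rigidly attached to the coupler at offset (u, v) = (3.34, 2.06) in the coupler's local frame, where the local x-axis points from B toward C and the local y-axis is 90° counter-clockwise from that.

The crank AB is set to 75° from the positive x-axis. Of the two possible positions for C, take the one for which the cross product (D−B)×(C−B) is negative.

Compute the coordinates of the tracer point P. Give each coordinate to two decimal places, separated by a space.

A=(0,0), D=(7.00,0)
B = A + 1.00·(cos75°, sin75°) = (0.2588, 0.9659)
|BD| = 6.8100
circle(B,7.00) ∩ circle(D,10.00): a=-0.3395, h=6.9918
  candidates: C₊=(0.9145,7.9352) cross=47.614; C₋=(-1.0689,-5.9070) cross=-47.614
  mode - wants cross < 0 → take C=(-1.0689,-5.9070) (cross=-47.614)
ex = (C−B)/|BC| = (-0.1897,-0.9818); ey = (0.9818,-0.1897)
P = B + 3.34·ex + 2.06·ey = (1.6479,-2.7042)

1.65 -2.70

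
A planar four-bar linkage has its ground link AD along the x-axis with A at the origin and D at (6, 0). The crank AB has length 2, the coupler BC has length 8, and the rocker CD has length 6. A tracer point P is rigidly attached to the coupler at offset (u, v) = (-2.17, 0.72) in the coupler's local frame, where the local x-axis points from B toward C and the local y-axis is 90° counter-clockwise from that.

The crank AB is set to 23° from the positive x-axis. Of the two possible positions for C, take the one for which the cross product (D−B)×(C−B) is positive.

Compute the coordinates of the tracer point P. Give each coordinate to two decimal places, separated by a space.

A=(0,0), D=(6.00,0)
B = A + 2.00·(cos23°, sin23°) = (1.8410, 0.7815)
|BD| = 4.2318
circle(B,8.00) ∩ circle(D,6.00): a=5.4242, h=5.8803
  candidates: C₊=(8.2578,5.5590) cross=24.884; C₋=(6.0860,-5.9994) cross=-24.884
  mode + wants cross > 0 → take C=(8.2578,5.5590) (cross=24.884)
ex = (C−B)/|BC| = (0.8021,0.5972); ey = (-0.5972,0.8021)
P = B + -2.17·ex + 0.72·ey = (-0.3295,0.0631)

-0.33 0.06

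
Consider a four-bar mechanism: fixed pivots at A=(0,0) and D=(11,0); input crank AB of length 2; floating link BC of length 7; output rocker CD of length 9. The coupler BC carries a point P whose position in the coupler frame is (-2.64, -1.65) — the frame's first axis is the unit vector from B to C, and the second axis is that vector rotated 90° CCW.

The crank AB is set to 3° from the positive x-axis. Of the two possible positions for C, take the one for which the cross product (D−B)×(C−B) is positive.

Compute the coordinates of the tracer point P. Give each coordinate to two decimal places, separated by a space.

A=(0,0), D=(11.00,0)
B = A + 2.00·(cos3°, sin3°) = (1.9973, 0.1047)
|BD| = 9.0033
circle(B,7.00) ∩ circle(D,9.00): a=2.7246, h=6.4480
  candidates: C₊=(4.7966,6.5206) cross=58.054; C₋=(4.6467,-6.3746) cross=-58.054
  mode + wants cross > 0 → take C=(4.7966,6.5206) (cross=58.054)
ex = (C−B)/|BC| = (0.3999,0.9166); ey = (-0.9166,0.3999)
P = B + -2.64·ex + -1.65·ey = (2.4538,-2.9749)

2.45 -2.97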